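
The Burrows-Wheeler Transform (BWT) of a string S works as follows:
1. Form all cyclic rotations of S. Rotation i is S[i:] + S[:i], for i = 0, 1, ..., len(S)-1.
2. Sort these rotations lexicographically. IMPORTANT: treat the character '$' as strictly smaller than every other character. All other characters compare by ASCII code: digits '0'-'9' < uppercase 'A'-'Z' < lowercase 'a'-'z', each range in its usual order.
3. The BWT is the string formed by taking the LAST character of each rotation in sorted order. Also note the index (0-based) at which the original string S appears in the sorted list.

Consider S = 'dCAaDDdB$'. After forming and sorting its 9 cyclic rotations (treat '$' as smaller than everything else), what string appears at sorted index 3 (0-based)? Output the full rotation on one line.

All 9 rotations (rotation i = S[i:]+S[:i]):
  rot[0] = dCAaDDdB$
  rot[1] = CAaDDdB$d
  rot[2] = AaDDdB$dC
  rot[3] = aDDdB$dCA
  rot[4] = DDdB$dCAa
  rot[5] = DdB$dCAaD
  rot[6] = dB$dCAaDD
  rot[7] = B$dCAaDDd
  rot[8] = $dCAaDDdB
Sorted (with $ < everything):
  sorted[0] = $dCAaDDdB
  sorted[1] = AaDDdB$dC
  sorted[2] = B$dCAaDDd
  sorted[3] = CAaDDdB$d
  sorted[4] = DDdB$dCAa
  sorted[5] = DdB$dCAaD
  sorted[6] = aDDdB$dCA
  sorted[7] = dB$dCAaDD
  sorted[8] = dCAaDDdB$
sorted[3] = CAaDDdB$d

Answer: CAaDDdB$d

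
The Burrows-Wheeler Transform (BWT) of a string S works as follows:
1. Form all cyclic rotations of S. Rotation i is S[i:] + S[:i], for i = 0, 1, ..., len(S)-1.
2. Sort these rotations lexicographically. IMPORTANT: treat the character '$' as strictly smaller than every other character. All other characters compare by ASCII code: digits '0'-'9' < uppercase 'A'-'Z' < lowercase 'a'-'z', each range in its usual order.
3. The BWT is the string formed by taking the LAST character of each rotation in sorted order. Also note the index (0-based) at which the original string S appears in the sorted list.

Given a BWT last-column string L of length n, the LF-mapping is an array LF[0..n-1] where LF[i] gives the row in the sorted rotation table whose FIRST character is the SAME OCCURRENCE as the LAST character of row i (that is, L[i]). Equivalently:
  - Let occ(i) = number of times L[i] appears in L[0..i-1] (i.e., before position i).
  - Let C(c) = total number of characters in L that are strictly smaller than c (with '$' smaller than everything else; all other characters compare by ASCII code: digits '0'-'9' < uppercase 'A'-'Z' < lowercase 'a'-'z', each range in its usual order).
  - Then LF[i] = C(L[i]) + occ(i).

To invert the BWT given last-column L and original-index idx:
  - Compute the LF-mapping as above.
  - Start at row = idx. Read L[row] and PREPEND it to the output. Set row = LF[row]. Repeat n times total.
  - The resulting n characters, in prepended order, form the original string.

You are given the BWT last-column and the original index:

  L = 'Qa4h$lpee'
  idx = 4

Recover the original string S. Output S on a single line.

LF mapping: 2 3 1 6 0 7 8 4 5
Walk LF starting at row 4, prepending L[row]:
  step 1: row=4, L[4]='$', prepend. Next row=LF[4]=0
  step 2: row=0, L[0]='Q', prepend. Next row=LF[0]=2
  step 3: row=2, L[2]='4', prepend. Next row=LF[2]=1
  step 4: row=1, L[1]='a', prepend. Next row=LF[1]=3
  step 5: row=3, L[3]='h', prepend. Next row=LF[3]=6
  step 6: row=6, L[6]='p', prepend. Next row=LF[6]=8
  step 7: row=8, L[8]='e', prepend. Next row=LF[8]=5
  step 8: row=5, L[5]='l', prepend. Next row=LF[5]=7
  step 9: row=7, L[7]='e', prepend. Next row=LF[7]=4
Reversed output: elepha4Q$

Answer: elepha4Q$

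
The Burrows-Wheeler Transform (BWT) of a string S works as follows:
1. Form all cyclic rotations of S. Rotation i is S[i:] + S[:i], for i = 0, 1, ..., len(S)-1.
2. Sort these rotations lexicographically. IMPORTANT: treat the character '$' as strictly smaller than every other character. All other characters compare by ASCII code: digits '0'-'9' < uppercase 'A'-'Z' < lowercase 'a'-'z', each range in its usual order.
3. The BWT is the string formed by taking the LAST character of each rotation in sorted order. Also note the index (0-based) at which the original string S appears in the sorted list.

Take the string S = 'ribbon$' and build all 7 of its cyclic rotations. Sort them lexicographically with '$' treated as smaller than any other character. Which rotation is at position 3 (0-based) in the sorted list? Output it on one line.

Answer: ibbon$r

Derivation:
All 7 rotations (rotation i = S[i:]+S[:i]):
  rot[0] = ribbon$
  rot[1] = ibbon$r
  rot[2] = bbon$ri
  rot[3] = bon$rib
  rot[4] = on$ribb
  rot[5] = n$ribbo
  rot[6] = $ribbon
Sorted (with $ < everything):
  sorted[0] = $ribbon
  sorted[1] = bbon$ri
  sorted[2] = bon$rib
  sorted[3] = ibbon$r
  sorted[4] = n$ribbo
  sorted[5] = on$ribb
  sorted[6] = ribbon$
sorted[3] = ibbon$r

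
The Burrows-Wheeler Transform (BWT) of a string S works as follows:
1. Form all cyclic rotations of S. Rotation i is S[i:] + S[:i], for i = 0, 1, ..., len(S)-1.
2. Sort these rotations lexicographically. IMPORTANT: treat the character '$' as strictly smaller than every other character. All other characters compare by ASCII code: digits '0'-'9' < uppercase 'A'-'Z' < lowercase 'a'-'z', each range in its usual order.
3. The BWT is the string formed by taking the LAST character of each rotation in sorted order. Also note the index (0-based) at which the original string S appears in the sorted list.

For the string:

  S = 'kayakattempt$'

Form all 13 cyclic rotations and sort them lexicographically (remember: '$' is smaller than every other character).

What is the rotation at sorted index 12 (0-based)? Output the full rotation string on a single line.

Answer: yakattempt$ka

Derivation:
All 13 rotations (rotation i = S[i:]+S[:i]):
  rot[0] = kayakattempt$
  rot[1] = ayakattempt$k
  rot[2] = yakattempt$ka
  rot[3] = akattempt$kay
  rot[4] = kattempt$kaya
  rot[5] = attempt$kayak
  rot[6] = ttempt$kayaka
  rot[7] = tempt$kayakat
  rot[8] = empt$kayakatt
  rot[9] = mpt$kayakatte
  rot[10] = pt$kayakattem
  rot[11] = t$kayakattemp
  rot[12] = $kayakattempt
Sorted (with $ < everything):
  sorted[0] = $kayakattempt
  sorted[1] = akattempt$kay
  sorted[2] = attempt$kayak
  sorted[3] = ayakattempt$k
  sorted[4] = empt$kayakatt
  sorted[5] = kattempt$kaya
  sorted[6] = kayakattempt$
  sorted[7] = mpt$kayakatte
  sorted[8] = pt$kayakattem
  sorted[9] = t$kayakattemp
  sorted[10] = tempt$kayakat
  sorted[11] = ttempt$kayaka
  sorted[12] = yakattempt$ka
sorted[12] = yakattempt$ka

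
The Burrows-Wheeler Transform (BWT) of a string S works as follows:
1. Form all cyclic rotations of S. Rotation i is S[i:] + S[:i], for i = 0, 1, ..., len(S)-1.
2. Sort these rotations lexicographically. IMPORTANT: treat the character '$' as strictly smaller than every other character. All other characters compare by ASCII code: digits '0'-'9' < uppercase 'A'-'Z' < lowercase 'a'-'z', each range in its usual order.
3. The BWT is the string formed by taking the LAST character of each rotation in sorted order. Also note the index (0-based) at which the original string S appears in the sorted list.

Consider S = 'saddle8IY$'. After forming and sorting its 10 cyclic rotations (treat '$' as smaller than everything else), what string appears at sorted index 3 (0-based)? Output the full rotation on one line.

Answer: Y$saddle8I

Derivation:
All 10 rotations (rotation i = S[i:]+S[:i]):
  rot[0] = saddle8IY$
  rot[1] = addle8IY$s
  rot[2] = ddle8IY$sa
  rot[3] = dle8IY$sad
  rot[4] = le8IY$sadd
  rot[5] = e8IY$saddl
  rot[6] = 8IY$saddle
  rot[7] = IY$saddle8
  rot[8] = Y$saddle8I
  rot[9] = $saddle8IY
Sorted (with $ < everything):
  sorted[0] = $saddle8IY
  sorted[1] = 8IY$saddle
  sorted[2] = IY$saddle8
  sorted[3] = Y$saddle8I
  sorted[4] = addle8IY$s
  sorted[5] = ddle8IY$sa
  sorted[6] = dle8IY$sad
  sorted[7] = e8IY$saddl
  sorted[8] = le8IY$sadd
  sorted[9] = saddle8IY$
sorted[3] = Y$saddle8I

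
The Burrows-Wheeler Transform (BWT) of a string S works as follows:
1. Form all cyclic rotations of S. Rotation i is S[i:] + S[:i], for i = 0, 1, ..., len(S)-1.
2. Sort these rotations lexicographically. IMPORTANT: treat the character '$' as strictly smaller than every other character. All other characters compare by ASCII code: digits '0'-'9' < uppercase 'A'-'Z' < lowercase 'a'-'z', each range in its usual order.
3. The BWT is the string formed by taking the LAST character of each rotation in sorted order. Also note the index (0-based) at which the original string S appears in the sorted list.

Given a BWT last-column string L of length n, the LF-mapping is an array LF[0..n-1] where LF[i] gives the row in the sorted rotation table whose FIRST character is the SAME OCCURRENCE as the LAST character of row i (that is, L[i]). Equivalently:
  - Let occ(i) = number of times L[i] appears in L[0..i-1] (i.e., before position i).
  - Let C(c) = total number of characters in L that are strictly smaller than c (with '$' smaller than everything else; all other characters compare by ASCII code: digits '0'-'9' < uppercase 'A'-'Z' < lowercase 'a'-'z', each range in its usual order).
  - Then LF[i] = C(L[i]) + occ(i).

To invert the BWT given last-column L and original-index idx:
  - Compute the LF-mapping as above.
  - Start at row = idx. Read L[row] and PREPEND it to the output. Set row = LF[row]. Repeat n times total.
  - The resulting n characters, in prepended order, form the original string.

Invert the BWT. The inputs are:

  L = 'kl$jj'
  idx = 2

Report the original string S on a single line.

LF mapping: 3 4 0 1 2
Walk LF starting at row 2, prepending L[row]:
  step 1: row=2, L[2]='$', prepend. Next row=LF[2]=0
  step 2: row=0, L[0]='k', prepend. Next row=LF[0]=3
  step 3: row=3, L[3]='j', prepend. Next row=LF[3]=1
  step 4: row=1, L[1]='l', prepend. Next row=LF[1]=4
  step 5: row=4, L[4]='j', prepend. Next row=LF[4]=2
Reversed output: jljk$

Answer: jljk$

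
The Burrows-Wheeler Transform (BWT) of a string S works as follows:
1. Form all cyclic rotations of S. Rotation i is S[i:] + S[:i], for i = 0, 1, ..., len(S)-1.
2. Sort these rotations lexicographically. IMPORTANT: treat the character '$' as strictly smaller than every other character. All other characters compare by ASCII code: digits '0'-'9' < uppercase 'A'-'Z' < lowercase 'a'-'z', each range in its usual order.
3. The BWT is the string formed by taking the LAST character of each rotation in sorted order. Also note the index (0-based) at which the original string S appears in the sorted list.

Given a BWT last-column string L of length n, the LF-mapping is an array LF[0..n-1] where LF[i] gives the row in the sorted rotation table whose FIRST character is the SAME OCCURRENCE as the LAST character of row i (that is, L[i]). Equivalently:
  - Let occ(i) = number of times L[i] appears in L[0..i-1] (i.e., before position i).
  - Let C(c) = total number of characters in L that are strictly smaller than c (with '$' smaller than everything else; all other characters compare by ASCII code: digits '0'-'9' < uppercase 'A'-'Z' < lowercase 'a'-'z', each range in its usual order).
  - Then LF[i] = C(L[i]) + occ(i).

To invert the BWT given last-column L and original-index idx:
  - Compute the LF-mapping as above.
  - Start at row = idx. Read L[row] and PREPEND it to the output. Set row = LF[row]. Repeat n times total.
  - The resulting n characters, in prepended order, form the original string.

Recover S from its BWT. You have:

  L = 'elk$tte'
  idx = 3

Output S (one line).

LF mapping: 1 4 3 0 5 6 2
Walk LF starting at row 3, prepending L[row]:
  step 1: row=3, L[3]='$', prepend. Next row=LF[3]=0
  step 2: row=0, L[0]='e', prepend. Next row=LF[0]=1
  step 3: row=1, L[1]='l', prepend. Next row=LF[1]=4
  step 4: row=4, L[4]='t', prepend. Next row=LF[4]=5
  step 5: row=5, L[5]='t', prepend. Next row=LF[5]=6
  step 6: row=6, L[6]='e', prepend. Next row=LF[6]=2
  step 7: row=2, L[2]='k', prepend. Next row=LF[2]=3
Reversed output: kettle$

Answer: kettle$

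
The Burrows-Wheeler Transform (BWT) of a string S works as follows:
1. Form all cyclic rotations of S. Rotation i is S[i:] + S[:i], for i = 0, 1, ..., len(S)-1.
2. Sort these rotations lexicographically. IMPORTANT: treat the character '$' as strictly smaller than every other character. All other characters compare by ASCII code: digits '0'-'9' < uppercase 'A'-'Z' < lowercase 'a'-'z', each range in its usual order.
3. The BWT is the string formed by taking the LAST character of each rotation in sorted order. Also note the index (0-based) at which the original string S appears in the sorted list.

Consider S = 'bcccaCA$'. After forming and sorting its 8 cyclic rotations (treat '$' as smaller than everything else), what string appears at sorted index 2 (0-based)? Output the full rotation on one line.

Answer: CA$bccca

Derivation:
All 8 rotations (rotation i = S[i:]+S[:i]):
  rot[0] = bcccaCA$
  rot[1] = cccaCA$b
  rot[2] = ccaCA$bc
  rot[3] = caCA$bcc
  rot[4] = aCA$bccc
  rot[5] = CA$bccca
  rot[6] = A$bcccaC
  rot[7] = $bcccaCA
Sorted (with $ < everything):
  sorted[0] = $bcccaCA
  sorted[1] = A$bcccaC
  sorted[2] = CA$bccca
  sorted[3] = aCA$bccc
  sorted[4] = bcccaCA$
  sorted[5] = caCA$bcc
  sorted[6] = ccaCA$bc
  sorted[7] = cccaCA$b
sorted[2] = CA$bccca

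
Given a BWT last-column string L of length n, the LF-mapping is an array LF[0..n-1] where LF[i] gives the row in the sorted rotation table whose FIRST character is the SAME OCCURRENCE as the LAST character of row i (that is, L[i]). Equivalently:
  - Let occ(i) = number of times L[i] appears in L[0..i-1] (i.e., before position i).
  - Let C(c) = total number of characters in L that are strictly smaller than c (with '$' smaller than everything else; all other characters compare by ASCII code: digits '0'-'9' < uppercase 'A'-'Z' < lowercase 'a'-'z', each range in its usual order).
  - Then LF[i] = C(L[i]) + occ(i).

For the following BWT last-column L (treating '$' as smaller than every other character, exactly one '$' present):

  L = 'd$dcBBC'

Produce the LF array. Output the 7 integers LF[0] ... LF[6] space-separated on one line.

Char counts: '$':1, 'B':2, 'C':1, 'c':1, 'd':2
C (first-col start): C('$')=0, C('B')=1, C('C')=3, C('c')=4, C('d')=5
L[0]='d': occ=0, LF[0]=C('d')+0=5+0=5
L[1]='$': occ=0, LF[1]=C('$')+0=0+0=0
L[2]='d': occ=1, LF[2]=C('d')+1=5+1=6
L[3]='c': occ=0, LF[3]=C('c')+0=4+0=4
L[4]='B': occ=0, LF[4]=C('B')+0=1+0=1
L[5]='B': occ=1, LF[5]=C('B')+1=1+1=2
L[6]='C': occ=0, LF[6]=C('C')+0=3+0=3

Answer: 5 0 6 4 1 2 3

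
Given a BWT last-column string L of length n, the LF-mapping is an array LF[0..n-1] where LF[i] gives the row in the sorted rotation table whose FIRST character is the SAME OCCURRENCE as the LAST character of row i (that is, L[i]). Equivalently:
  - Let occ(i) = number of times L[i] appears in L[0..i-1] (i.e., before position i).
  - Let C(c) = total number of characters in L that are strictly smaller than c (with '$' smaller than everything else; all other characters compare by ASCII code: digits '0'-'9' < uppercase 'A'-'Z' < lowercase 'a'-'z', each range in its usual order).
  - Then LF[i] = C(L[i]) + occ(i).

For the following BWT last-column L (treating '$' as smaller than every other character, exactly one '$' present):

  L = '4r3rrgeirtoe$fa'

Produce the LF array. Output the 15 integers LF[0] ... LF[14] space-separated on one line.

Char counts: '$':1, '3':1, '4':1, 'a':1, 'e':2, 'f':1, 'g':1, 'i':1, 'o':1, 'r':4, 't':1
C (first-col start): C('$')=0, C('3')=1, C('4')=2, C('a')=3, C('e')=4, C('f')=6, C('g')=7, C('i')=8, C('o')=9, C('r')=10, C('t')=14
L[0]='4': occ=0, LF[0]=C('4')+0=2+0=2
L[1]='r': occ=0, LF[1]=C('r')+0=10+0=10
L[2]='3': occ=0, LF[2]=C('3')+0=1+0=1
L[3]='r': occ=1, LF[3]=C('r')+1=10+1=11
L[4]='r': occ=2, LF[4]=C('r')+2=10+2=12
L[5]='g': occ=0, LF[5]=C('g')+0=7+0=7
L[6]='e': occ=0, LF[6]=C('e')+0=4+0=4
L[7]='i': occ=0, LF[7]=C('i')+0=8+0=8
L[8]='r': occ=3, LF[8]=C('r')+3=10+3=13
L[9]='t': occ=0, LF[9]=C('t')+0=14+0=14
L[10]='o': occ=0, LF[10]=C('o')+0=9+0=9
L[11]='e': occ=1, LF[11]=C('e')+1=4+1=5
L[12]='$': occ=0, LF[12]=C('$')+0=0+0=0
L[13]='f': occ=0, LF[13]=C('f')+0=6+0=6
L[14]='a': occ=0, LF[14]=C('a')+0=3+0=3

Answer: 2 10 1 11 12 7 4 8 13 14 9 5 0 6 3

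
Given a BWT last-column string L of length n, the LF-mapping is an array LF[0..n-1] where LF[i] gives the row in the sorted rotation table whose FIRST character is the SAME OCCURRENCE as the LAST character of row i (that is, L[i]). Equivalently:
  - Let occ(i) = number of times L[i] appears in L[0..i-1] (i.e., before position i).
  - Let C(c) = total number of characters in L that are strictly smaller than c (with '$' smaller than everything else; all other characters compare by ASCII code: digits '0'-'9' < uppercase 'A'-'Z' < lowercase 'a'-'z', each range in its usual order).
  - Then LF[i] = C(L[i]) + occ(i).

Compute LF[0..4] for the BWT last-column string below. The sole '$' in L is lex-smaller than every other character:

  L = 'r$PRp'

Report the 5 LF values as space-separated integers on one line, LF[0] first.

Char counts: '$':1, 'P':1, 'R':1, 'p':1, 'r':1
C (first-col start): C('$')=0, C('P')=1, C('R')=2, C('p')=3, C('r')=4
L[0]='r': occ=0, LF[0]=C('r')+0=4+0=4
L[1]='$': occ=0, LF[1]=C('$')+0=0+0=0
L[2]='P': occ=0, LF[2]=C('P')+0=1+0=1
L[3]='R': occ=0, LF[3]=C('R')+0=2+0=2
L[4]='p': occ=0, LF[4]=C('p')+0=3+0=3

Answer: 4 0 1 2 3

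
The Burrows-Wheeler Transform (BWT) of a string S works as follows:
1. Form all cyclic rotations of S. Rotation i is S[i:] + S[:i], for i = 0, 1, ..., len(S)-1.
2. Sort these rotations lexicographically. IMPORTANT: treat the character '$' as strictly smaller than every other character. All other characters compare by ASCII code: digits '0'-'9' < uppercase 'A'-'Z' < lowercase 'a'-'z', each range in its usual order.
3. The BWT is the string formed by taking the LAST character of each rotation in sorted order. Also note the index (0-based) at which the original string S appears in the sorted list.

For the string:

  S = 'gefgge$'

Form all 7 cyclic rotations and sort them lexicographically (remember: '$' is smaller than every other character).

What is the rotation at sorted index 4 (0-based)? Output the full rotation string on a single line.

Answer: ge$gefg

Derivation:
All 7 rotations (rotation i = S[i:]+S[:i]):
  rot[0] = gefgge$
  rot[1] = efgge$g
  rot[2] = fgge$ge
  rot[3] = gge$gef
  rot[4] = ge$gefg
  rot[5] = e$gefgg
  rot[6] = $gefgge
Sorted (with $ < everything):
  sorted[0] = $gefgge
  sorted[1] = e$gefgg
  sorted[2] = efgge$g
  sorted[3] = fgge$ge
  sorted[4] = ge$gefg
  sorted[5] = gefgge$
  sorted[6] = gge$gef
sorted[4] = ge$gefg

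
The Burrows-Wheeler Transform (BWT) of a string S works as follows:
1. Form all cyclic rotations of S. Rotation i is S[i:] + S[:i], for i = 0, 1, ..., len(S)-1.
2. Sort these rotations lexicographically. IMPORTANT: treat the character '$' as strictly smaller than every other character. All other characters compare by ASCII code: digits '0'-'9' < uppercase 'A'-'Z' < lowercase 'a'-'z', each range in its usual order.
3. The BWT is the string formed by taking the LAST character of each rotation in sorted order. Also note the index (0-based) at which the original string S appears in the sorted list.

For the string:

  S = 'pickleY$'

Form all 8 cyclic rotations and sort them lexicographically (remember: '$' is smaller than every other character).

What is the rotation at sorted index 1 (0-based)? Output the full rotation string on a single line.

Answer: Y$pickle

Derivation:
All 8 rotations (rotation i = S[i:]+S[:i]):
  rot[0] = pickleY$
  rot[1] = ickleY$p
  rot[2] = ckleY$pi
  rot[3] = kleY$pic
  rot[4] = leY$pick
  rot[5] = eY$pickl
  rot[6] = Y$pickle
  rot[7] = $pickleY
Sorted (with $ < everything):
  sorted[0] = $pickleY
  sorted[1] = Y$pickle
  sorted[2] = ckleY$pi
  sorted[3] = eY$pickl
  sorted[4] = ickleY$p
  sorted[5] = kleY$pic
  sorted[6] = leY$pick
  sorted[7] = pickleY$
sorted[1] = Y$pickle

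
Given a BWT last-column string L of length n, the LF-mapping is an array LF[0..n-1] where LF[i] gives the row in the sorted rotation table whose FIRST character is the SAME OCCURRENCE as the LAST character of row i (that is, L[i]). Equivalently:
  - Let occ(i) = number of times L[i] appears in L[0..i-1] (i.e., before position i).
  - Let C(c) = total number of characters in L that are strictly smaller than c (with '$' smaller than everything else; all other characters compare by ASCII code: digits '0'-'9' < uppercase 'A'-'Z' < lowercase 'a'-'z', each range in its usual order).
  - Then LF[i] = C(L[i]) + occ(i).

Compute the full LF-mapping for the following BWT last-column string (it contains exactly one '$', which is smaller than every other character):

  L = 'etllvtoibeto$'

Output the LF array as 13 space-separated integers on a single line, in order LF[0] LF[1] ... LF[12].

Answer: 2 9 5 6 12 10 7 4 1 3 11 8 0

Derivation:
Char counts: '$':1, 'b':1, 'e':2, 'i':1, 'l':2, 'o':2, 't':3, 'v':1
C (first-col start): C('$')=0, C('b')=1, C('e')=2, C('i')=4, C('l')=5, C('o')=7, C('t')=9, C('v')=12
L[0]='e': occ=0, LF[0]=C('e')+0=2+0=2
L[1]='t': occ=0, LF[1]=C('t')+0=9+0=9
L[2]='l': occ=0, LF[2]=C('l')+0=5+0=5
L[3]='l': occ=1, LF[3]=C('l')+1=5+1=6
L[4]='v': occ=0, LF[4]=C('v')+0=12+0=12
L[5]='t': occ=1, LF[5]=C('t')+1=9+1=10
L[6]='o': occ=0, LF[6]=C('o')+0=7+0=7
L[7]='i': occ=0, LF[7]=C('i')+0=4+0=4
L[8]='b': occ=0, LF[8]=C('b')+0=1+0=1
L[9]='e': occ=1, LF[9]=C('e')+1=2+1=3
L[10]='t': occ=2, LF[10]=C('t')+2=9+2=11
L[11]='o': occ=1, LF[11]=C('o')+1=7+1=8
L[12]='$': occ=0, LF[12]=C('$')+0=0+0=0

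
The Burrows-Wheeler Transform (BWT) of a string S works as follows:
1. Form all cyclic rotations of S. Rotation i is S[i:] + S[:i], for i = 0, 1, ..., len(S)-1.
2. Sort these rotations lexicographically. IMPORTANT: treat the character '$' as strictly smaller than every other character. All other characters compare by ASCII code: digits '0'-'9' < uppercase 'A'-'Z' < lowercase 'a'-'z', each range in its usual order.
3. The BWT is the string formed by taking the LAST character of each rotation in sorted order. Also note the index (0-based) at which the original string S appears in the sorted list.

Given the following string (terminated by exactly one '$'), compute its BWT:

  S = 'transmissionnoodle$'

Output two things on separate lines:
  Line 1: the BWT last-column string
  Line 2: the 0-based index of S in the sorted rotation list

All 19 rotations (rotation i = S[i:]+S[:i]):
  rot[0] = transmissionnoodle$
  rot[1] = ransmissionnoodle$t
  rot[2] = ansmissionnoodle$tr
  rot[3] = nsmissionnoodle$tra
  rot[4] = smissionnoodle$tran
  rot[5] = missionnoodle$trans
  rot[6] = issionnoodle$transm
  rot[7] = ssionnoodle$transmi
  rot[8] = sionnoodle$transmis
  rot[9] = ionnoodle$transmiss
  rot[10] = onnoodle$transmissi
  rot[11] = nnoodle$transmissio
  rot[12] = noodle$transmission
  rot[13] = oodle$transmissionn
  rot[14] = odle$transmissionno
  rot[15] = dle$transmissionnoo
  rot[16] = le$transmissionnood
  rot[17] = e$transmissionnoodl
  rot[18] = $transmissionnoodle
Sorted (with $ < everything):
  sorted[0] = $transmissionnoodle  (last char: 'e')
  sorted[1] = ansmissionnoodle$tr  (last char: 'r')
  sorted[2] = dle$transmissionnoo  (last char: 'o')
  sorted[3] = e$transmissionnoodl  (last char: 'l')
  sorted[4] = ionnoodle$transmiss  (last char: 's')
  sorted[5] = issionnoodle$transm  (last char: 'm')
  sorted[6] = le$transmissionnood  (last char: 'd')
  sorted[7] = missionnoodle$trans  (last char: 's')
  sorted[8] = nnoodle$transmissio  (last char: 'o')
  sorted[9] = noodle$transmission  (last char: 'n')
  sorted[10] = nsmissionnoodle$tra  (last char: 'a')
  sorted[11] = odle$transmissionno  (last char: 'o')
  sorted[12] = onnoodle$transmissi  (last char: 'i')
  sorted[13] = oodle$transmissionn  (last char: 'n')
  sorted[14] = ransmissionnoodle$t  (last char: 't')
  sorted[15] = sionnoodle$transmis  (last char: 's')
  sorted[16] = smissionnoodle$tran  (last char: 'n')
  sorted[17] = ssionnoodle$transmi  (last char: 'i')
  sorted[18] = transmissionnoodle$  (last char: '$')
Last column: erolsmdsonaointsni$
Original string S is at sorted index 18

Answer: erolsmdsonaointsni$
18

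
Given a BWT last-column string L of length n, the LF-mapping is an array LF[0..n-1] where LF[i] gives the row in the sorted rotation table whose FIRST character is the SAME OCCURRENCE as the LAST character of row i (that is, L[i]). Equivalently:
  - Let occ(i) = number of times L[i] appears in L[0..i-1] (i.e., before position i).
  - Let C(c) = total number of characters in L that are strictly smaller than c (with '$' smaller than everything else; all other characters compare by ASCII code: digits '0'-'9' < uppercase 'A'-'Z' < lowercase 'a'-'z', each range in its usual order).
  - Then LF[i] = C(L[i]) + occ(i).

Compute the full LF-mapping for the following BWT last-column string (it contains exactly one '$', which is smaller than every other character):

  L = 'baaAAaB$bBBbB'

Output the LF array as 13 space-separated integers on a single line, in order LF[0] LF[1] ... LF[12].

Answer: 10 7 8 1 2 9 3 0 11 4 5 12 6

Derivation:
Char counts: '$':1, 'A':2, 'B':4, 'a':3, 'b':3
C (first-col start): C('$')=0, C('A')=1, C('B')=3, C('a')=7, C('b')=10
L[0]='b': occ=0, LF[0]=C('b')+0=10+0=10
L[1]='a': occ=0, LF[1]=C('a')+0=7+0=7
L[2]='a': occ=1, LF[2]=C('a')+1=7+1=8
L[3]='A': occ=0, LF[3]=C('A')+0=1+0=1
L[4]='A': occ=1, LF[4]=C('A')+1=1+1=2
L[5]='a': occ=2, LF[5]=C('a')+2=7+2=9
L[6]='B': occ=0, LF[6]=C('B')+0=3+0=3
L[7]='$': occ=0, LF[7]=C('$')+0=0+0=0
L[8]='b': occ=1, LF[8]=C('b')+1=10+1=11
L[9]='B': occ=1, LF[9]=C('B')+1=3+1=4
L[10]='B': occ=2, LF[10]=C('B')+2=3+2=5
L[11]='b': occ=2, LF[11]=C('b')+2=10+2=12
L[12]='B': occ=3, LF[12]=C('B')+3=3+3=6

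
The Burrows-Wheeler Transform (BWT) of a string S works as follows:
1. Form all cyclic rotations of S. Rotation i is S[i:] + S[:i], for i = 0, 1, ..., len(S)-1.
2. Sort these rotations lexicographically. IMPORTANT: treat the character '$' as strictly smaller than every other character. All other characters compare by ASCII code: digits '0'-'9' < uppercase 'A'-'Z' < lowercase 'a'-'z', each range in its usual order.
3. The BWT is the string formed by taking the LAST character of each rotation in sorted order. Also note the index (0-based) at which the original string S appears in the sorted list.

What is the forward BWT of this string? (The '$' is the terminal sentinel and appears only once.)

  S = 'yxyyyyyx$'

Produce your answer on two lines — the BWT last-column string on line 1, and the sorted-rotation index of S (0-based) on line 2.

All 9 rotations (rotation i = S[i:]+S[:i]):
  rot[0] = yxyyyyyx$
  rot[1] = xyyyyyx$y
  rot[2] = yyyyyx$yx
  rot[3] = yyyyx$yxy
  rot[4] = yyyx$yxyy
  rot[5] = yyx$yxyyy
  rot[6] = yx$yxyyyy
  rot[7] = x$yxyyyyy
  rot[8] = $yxyyyyyx
Sorted (with $ < everything):
  sorted[0] = $yxyyyyyx  (last char: 'x')
  sorted[1] = x$yxyyyyy  (last char: 'y')
  sorted[2] = xyyyyyx$y  (last char: 'y')
  sorted[3] = yx$yxyyyy  (last char: 'y')
  sorted[4] = yxyyyyyx$  (last char: '$')
  sorted[5] = yyx$yxyyy  (last char: 'y')
  sorted[6] = yyyx$yxyy  (last char: 'y')
  sorted[7] = yyyyx$yxy  (last char: 'y')
  sorted[8] = yyyyyx$yx  (last char: 'x')
Last column: xyyy$yyyx
Original string S is at sorted index 4

Answer: xyyy$yyyx
4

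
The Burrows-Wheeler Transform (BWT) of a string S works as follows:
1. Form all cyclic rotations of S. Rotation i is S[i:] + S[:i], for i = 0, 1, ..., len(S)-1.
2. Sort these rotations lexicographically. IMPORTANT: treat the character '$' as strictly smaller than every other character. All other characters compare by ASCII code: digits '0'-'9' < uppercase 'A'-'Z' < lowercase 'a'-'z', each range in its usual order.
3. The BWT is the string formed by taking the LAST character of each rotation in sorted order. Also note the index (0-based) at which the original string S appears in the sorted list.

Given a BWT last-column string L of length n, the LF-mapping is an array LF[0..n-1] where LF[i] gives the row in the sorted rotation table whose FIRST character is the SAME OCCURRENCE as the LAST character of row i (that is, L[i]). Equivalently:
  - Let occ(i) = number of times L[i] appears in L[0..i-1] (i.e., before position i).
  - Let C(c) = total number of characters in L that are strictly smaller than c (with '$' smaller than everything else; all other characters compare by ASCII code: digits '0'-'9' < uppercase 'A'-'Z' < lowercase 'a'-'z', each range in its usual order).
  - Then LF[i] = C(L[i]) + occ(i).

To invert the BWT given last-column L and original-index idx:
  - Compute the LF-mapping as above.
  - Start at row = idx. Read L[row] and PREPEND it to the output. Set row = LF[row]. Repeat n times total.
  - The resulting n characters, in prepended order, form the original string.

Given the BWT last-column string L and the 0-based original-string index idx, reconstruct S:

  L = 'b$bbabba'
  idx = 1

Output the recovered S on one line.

Answer: ababbbb$

Derivation:
LF mapping: 3 0 4 5 1 6 7 2
Walk LF starting at row 1, prepending L[row]:
  step 1: row=1, L[1]='$', prepend. Next row=LF[1]=0
  step 2: row=0, L[0]='b', prepend. Next row=LF[0]=3
  step 3: row=3, L[3]='b', prepend. Next row=LF[3]=5
  step 4: row=5, L[5]='b', prepend. Next row=LF[5]=6
  step 5: row=6, L[6]='b', prepend. Next row=LF[6]=7
  step 6: row=7, L[7]='a', prepend. Next row=LF[7]=2
  step 7: row=2, L[2]='b', prepend. Next row=LF[2]=4
  step 8: row=4, L[4]='a', prepend. Next row=LF[4]=1
Reversed output: ababbbb$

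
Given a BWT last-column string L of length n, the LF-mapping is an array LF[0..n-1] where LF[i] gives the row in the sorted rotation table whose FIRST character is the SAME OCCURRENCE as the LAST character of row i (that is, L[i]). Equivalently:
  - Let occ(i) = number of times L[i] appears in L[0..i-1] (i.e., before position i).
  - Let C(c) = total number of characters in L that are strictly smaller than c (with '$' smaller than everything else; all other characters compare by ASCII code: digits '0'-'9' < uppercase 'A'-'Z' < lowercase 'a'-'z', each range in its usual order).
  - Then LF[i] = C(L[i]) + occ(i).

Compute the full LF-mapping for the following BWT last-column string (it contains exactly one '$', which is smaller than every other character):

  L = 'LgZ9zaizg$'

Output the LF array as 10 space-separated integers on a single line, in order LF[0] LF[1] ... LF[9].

Char counts: '$':1, '9':1, 'L':1, 'Z':1, 'a':1, 'g':2, 'i':1, 'z':2
C (first-col start): C('$')=0, C('9')=1, C('L')=2, C('Z')=3, C('a')=4, C('g')=5, C('i')=7, C('z')=8
L[0]='L': occ=0, LF[0]=C('L')+0=2+0=2
L[1]='g': occ=0, LF[1]=C('g')+0=5+0=5
L[2]='Z': occ=0, LF[2]=C('Z')+0=3+0=3
L[3]='9': occ=0, LF[3]=C('9')+0=1+0=1
L[4]='z': occ=0, LF[4]=C('z')+0=8+0=8
L[5]='a': occ=0, LF[5]=C('a')+0=4+0=4
L[6]='i': occ=0, LF[6]=C('i')+0=7+0=7
L[7]='z': occ=1, LF[7]=C('z')+1=8+1=9
L[8]='g': occ=1, LF[8]=C('g')+1=5+1=6
L[9]='$': occ=0, LF[9]=C('$')+0=0+0=0

Answer: 2 5 3 1 8 4 7 9 6 0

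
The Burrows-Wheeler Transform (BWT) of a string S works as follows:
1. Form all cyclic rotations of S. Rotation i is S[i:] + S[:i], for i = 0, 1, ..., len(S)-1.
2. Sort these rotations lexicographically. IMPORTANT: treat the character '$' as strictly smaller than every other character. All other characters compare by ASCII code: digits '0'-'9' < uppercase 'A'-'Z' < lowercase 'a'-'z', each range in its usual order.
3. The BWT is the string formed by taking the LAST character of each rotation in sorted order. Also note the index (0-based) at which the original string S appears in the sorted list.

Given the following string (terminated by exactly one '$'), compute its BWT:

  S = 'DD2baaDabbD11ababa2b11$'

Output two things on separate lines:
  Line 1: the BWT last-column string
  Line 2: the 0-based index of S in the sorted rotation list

Answer: 11bD1aDbD$ababb1D2ba2aa
9

Derivation:
All 23 rotations (rotation i = S[i:]+S[:i]):
  rot[0] = DD2baaDabbD11ababa2b11$
  rot[1] = D2baaDabbD11ababa2b11$D
  rot[2] = 2baaDabbD11ababa2b11$DD
  rot[3] = baaDabbD11ababa2b11$DD2
  rot[4] = aaDabbD11ababa2b11$DD2b
  rot[5] = aDabbD11ababa2b11$DD2ba
  rot[6] = DabbD11ababa2b11$DD2baa
  rot[7] = abbD11ababa2b11$DD2baaD
  rot[8] = bbD11ababa2b11$DD2baaDa
  rot[9] = bD11ababa2b11$DD2baaDab
  rot[10] = D11ababa2b11$DD2baaDabb
  rot[11] = 11ababa2b11$DD2baaDabbD
  rot[12] = 1ababa2b11$DD2baaDabbD1
  rot[13] = ababa2b11$DD2baaDabbD11
  rot[14] = baba2b11$DD2baaDabbD11a
  rot[15] = aba2b11$DD2baaDabbD11ab
  rot[16] = ba2b11$DD2baaDabbD11aba
  rot[17] = a2b11$DD2baaDabbD11abab
  rot[18] = 2b11$DD2baaDabbD11ababa
  rot[19] = b11$DD2baaDabbD11ababa2
  rot[20] = 11$DD2baaDabbD11ababa2b
  rot[21] = 1$DD2baaDabbD11ababa2b1
  rot[22] = $DD2baaDabbD11ababa2b11
Sorted (with $ < everything):
  sorted[0] = $DD2baaDabbD11ababa2b11  (last char: '1')
  sorted[1] = 1$DD2baaDabbD11ababa2b1  (last char: '1')
  sorted[2] = 11$DD2baaDabbD11ababa2b  (last char: 'b')
  sorted[3] = 11ababa2b11$DD2baaDabbD  (last char: 'D')
  sorted[4] = 1ababa2b11$DD2baaDabbD1  (last char: '1')
  sorted[5] = 2b11$DD2baaDabbD11ababa  (last char: 'a')
  sorted[6] = 2baaDabbD11ababa2b11$DD  (last char: 'D')
  sorted[7] = D11ababa2b11$DD2baaDabb  (last char: 'b')
  sorted[8] = D2baaDabbD11ababa2b11$D  (last char: 'D')
  sorted[9] = DD2baaDabbD11ababa2b11$  (last char: '$')
  sorted[10] = DabbD11ababa2b11$DD2baa  (last char: 'a')
  sorted[11] = a2b11$DD2baaDabbD11abab  (last char: 'b')
  sorted[12] = aDabbD11ababa2b11$DD2ba  (last char: 'a')
  sorted[13] = aaDabbD11ababa2b11$DD2b  (last char: 'b')
  sorted[14] = aba2b11$DD2baaDabbD11ab  (last char: 'b')
  sorted[15] = ababa2b11$DD2baaDabbD11  (last char: '1')
  sorted[16] = abbD11ababa2b11$DD2baaD  (last char: 'D')
  sorted[17] = b11$DD2baaDabbD11ababa2  (last char: '2')
  sorted[18] = bD11ababa2b11$DD2baaDab  (last char: 'b')
  sorted[19] = ba2b11$DD2baaDabbD11aba  (last char: 'a')
  sorted[20] = baaDabbD11ababa2b11$DD2  (last char: '2')
  sorted[21] = baba2b11$DD2baaDabbD11a  (last char: 'a')
  sorted[22] = bbD11ababa2b11$DD2baaDa  (last char: 'a')
Last column: 11bD1aDbD$ababb1D2ba2aa
Original string S is at sorted index 9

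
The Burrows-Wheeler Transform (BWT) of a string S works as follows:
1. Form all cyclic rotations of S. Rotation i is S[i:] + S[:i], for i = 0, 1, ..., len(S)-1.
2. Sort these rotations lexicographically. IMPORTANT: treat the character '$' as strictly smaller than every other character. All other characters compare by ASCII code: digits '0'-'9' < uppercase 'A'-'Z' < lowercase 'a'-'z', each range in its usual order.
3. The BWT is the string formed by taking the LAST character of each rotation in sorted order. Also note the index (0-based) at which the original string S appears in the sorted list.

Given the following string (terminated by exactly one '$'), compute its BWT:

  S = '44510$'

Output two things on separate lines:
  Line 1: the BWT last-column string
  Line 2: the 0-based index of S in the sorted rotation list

All 6 rotations (rotation i = S[i:]+S[:i]):
  rot[0] = 44510$
  rot[1] = 4510$4
  rot[2] = 510$44
  rot[3] = 10$445
  rot[4] = 0$4451
  rot[5] = $44510
Sorted (with $ < everything):
  sorted[0] = $44510  (last char: '0')
  sorted[1] = 0$4451  (last char: '1')
  sorted[2] = 10$445  (last char: '5')
  sorted[3] = 44510$  (last char: '$')
  sorted[4] = 4510$4  (last char: '4')
  sorted[5] = 510$44  (last char: '4')
Last column: 015$44
Original string S is at sorted index 3

Answer: 015$44
3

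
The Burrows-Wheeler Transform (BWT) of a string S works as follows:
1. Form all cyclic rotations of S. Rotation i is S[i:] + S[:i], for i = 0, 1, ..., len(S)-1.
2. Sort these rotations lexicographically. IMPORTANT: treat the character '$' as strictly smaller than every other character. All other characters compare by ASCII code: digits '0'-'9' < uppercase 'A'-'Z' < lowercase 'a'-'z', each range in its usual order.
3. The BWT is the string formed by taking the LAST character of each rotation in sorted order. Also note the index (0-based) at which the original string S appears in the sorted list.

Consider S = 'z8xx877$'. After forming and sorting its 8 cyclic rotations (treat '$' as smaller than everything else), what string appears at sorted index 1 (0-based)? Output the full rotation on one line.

Answer: 7$z8xx87

Derivation:
All 8 rotations (rotation i = S[i:]+S[:i]):
  rot[0] = z8xx877$
  rot[1] = 8xx877$z
  rot[2] = xx877$z8
  rot[3] = x877$z8x
  rot[4] = 877$z8xx
  rot[5] = 77$z8xx8
  rot[6] = 7$z8xx87
  rot[7] = $z8xx877
Sorted (with $ < everything):
  sorted[0] = $z8xx877
  sorted[1] = 7$z8xx87
  sorted[2] = 77$z8xx8
  sorted[3] = 877$z8xx
  sorted[4] = 8xx877$z
  sorted[5] = x877$z8x
  sorted[6] = xx877$z8
  sorted[7] = z8xx877$
sorted[1] = 7$z8xx87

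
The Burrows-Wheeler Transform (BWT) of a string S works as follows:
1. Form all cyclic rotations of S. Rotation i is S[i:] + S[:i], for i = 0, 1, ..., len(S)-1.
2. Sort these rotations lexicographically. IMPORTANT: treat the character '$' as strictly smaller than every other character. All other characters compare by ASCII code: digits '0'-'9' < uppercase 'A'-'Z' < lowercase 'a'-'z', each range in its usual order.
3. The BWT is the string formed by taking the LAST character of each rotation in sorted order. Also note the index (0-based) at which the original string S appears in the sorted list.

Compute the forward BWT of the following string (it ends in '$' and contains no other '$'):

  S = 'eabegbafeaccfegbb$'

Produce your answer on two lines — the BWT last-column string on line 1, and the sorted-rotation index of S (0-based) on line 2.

All 18 rotations (rotation i = S[i:]+S[:i]):
  rot[0] = eabegbafeaccfegbb$
  rot[1] = abegbafeaccfegbb$e
  rot[2] = begbafeaccfegbb$ea
  rot[3] = egbafeaccfegbb$eab
  rot[4] = gbafeaccfegbb$eabe
  rot[5] = bafeaccfegbb$eabeg
  rot[6] = afeaccfegbb$eabegb
  rot[7] = feaccfegbb$eabegba
  rot[8] = eaccfegbb$eabegbaf
  rot[9] = accfegbb$eabegbafe
  rot[10] = ccfegbb$eabegbafea
  rot[11] = cfegbb$eabegbafeac
  rot[12] = fegbb$eabegbafeacc
  rot[13] = egbb$eabegbafeaccf
  rot[14] = gbb$eabegbafeaccfe
  rot[15] = bb$eabegbafeaccfeg
  rot[16] = b$eabegbafeaccfegb
  rot[17] = $eabegbafeaccfegbb
Sorted (with $ < everything):
  sorted[0] = $eabegbafeaccfegbb  (last char: 'b')
  sorted[1] = abegbafeaccfegbb$e  (last char: 'e')
  sorted[2] = accfegbb$eabegbafe  (last char: 'e')
  sorted[3] = afeaccfegbb$eabegb  (last char: 'b')
  sorted[4] = b$eabegbafeaccfegb  (last char: 'b')
  sorted[5] = bafeaccfegbb$eabeg  (last char: 'g')
  sorted[6] = bb$eabegbafeaccfeg  (last char: 'g')
  sorted[7] = begbafeaccfegbb$ea  (last char: 'a')
  sorted[8] = ccfegbb$eabegbafea  (last char: 'a')
  sorted[9] = cfegbb$eabegbafeac  (last char: 'c')
  sorted[10] = eabegbafeaccfegbb$  (last char: '$')
  sorted[11] = eaccfegbb$eabegbaf  (last char: 'f')
  sorted[12] = egbafeaccfegbb$eab  (last char: 'b')
  sorted[13] = egbb$eabegbafeaccf  (last char: 'f')
  sorted[14] = feaccfegbb$eabegba  (last char: 'a')
  sorted[15] = fegbb$eabegbafeacc  (last char: 'c')
  sorted[16] = gbafeaccfegbb$eabe  (last char: 'e')
  sorted[17] = gbb$eabegbafeaccfe  (last char: 'e')
Last column: beebbggaac$fbfacee
Original string S is at sorted index 10

Answer: beebbggaac$fbfacee
10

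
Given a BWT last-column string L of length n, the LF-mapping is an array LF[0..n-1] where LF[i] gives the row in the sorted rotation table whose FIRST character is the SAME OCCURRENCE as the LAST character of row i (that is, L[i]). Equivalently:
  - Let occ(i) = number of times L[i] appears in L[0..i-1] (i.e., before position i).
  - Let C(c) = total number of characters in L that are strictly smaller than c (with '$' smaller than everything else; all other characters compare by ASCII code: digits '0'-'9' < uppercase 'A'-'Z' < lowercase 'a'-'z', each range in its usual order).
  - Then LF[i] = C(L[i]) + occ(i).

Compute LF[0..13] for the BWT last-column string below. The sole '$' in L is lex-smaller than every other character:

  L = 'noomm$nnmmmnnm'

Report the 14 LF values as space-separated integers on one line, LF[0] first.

Answer: 7 12 13 1 2 0 8 9 3 4 5 10 11 6

Derivation:
Char counts: '$':1, 'm':6, 'n':5, 'o':2
C (first-col start): C('$')=0, C('m')=1, C('n')=7, C('o')=12
L[0]='n': occ=0, LF[0]=C('n')+0=7+0=7
L[1]='o': occ=0, LF[1]=C('o')+0=12+0=12
L[2]='o': occ=1, LF[2]=C('o')+1=12+1=13
L[3]='m': occ=0, LF[3]=C('m')+0=1+0=1
L[4]='m': occ=1, LF[4]=C('m')+1=1+1=2
L[5]='$': occ=0, LF[5]=C('$')+0=0+0=0
L[6]='n': occ=1, LF[6]=C('n')+1=7+1=8
L[7]='n': occ=2, LF[7]=C('n')+2=7+2=9
L[8]='m': occ=2, LF[8]=C('m')+2=1+2=3
L[9]='m': occ=3, LF[9]=C('m')+3=1+3=4
L[10]='m': occ=4, LF[10]=C('m')+4=1+4=5
L[11]='n': occ=3, LF[11]=C('n')+3=7+3=10
L[12]='n': occ=4, LF[12]=C('n')+4=7+4=11
L[13]='m': occ=5, LF[13]=C('m')+5=1+5=6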